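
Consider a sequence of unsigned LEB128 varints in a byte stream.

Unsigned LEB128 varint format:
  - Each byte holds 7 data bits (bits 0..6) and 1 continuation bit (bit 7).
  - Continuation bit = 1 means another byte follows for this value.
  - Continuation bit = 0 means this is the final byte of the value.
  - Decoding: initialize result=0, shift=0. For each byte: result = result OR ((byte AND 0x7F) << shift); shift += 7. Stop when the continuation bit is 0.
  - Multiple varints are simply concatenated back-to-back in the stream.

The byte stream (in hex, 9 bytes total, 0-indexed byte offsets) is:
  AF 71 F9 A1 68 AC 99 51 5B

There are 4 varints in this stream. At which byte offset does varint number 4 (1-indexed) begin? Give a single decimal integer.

  byte[0]=0xAF cont=1 payload=0x2F=47: acc |= 47<<0 -> acc=47 shift=7
  byte[1]=0x71 cont=0 payload=0x71=113: acc |= 113<<7 -> acc=14511 shift=14 [end]
Varint 1: bytes[0:2] = AF 71 -> value 14511 (2 byte(s))
  byte[2]=0xF9 cont=1 payload=0x79=121: acc |= 121<<0 -> acc=121 shift=7
  byte[3]=0xA1 cont=1 payload=0x21=33: acc |= 33<<7 -> acc=4345 shift=14
  byte[4]=0x68 cont=0 payload=0x68=104: acc |= 104<<14 -> acc=1708281 shift=21 [end]
Varint 2: bytes[2:5] = F9 A1 68 -> value 1708281 (3 byte(s))
  byte[5]=0xAC cont=1 payload=0x2C=44: acc |= 44<<0 -> acc=44 shift=7
  byte[6]=0x99 cont=1 payload=0x19=25: acc |= 25<<7 -> acc=3244 shift=14
  byte[7]=0x51 cont=0 payload=0x51=81: acc |= 81<<14 -> acc=1330348 shift=21 [end]
Varint 3: bytes[5:8] = AC 99 51 -> value 1330348 (3 byte(s))
  byte[8]=0x5B cont=0 payload=0x5B=91: acc |= 91<<0 -> acc=91 shift=7 [end]
Varint 4: bytes[8:9] = 5B -> value 91 (1 byte(s))

Answer: 8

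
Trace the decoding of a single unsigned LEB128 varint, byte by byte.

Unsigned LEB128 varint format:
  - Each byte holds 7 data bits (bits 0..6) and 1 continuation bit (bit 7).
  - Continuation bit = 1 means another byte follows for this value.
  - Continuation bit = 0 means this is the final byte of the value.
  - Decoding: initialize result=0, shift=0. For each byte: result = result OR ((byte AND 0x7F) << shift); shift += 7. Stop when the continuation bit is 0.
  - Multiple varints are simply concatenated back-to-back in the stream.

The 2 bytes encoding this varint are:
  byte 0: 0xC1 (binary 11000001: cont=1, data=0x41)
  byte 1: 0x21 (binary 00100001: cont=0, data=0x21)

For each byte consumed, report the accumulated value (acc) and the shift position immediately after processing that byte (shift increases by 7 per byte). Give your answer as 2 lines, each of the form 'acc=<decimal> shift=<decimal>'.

byte 0=0xC1: payload=0x41=65, contrib = 65<<0 = 65; acc -> 65, shift -> 7
byte 1=0x21: payload=0x21=33, contrib = 33<<7 = 4224; acc -> 4289, shift -> 14

Answer: acc=65 shift=7
acc=4289 shift=14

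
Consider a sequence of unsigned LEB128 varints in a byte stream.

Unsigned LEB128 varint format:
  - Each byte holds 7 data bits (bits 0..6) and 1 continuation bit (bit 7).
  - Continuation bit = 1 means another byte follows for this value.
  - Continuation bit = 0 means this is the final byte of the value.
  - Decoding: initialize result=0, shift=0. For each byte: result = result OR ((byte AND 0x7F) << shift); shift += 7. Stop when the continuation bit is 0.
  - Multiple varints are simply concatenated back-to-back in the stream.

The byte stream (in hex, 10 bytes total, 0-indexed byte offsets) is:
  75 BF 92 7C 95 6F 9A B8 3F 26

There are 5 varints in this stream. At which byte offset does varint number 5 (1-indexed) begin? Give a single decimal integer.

Answer: 9

Derivation:
  byte[0]=0x75 cont=0 payload=0x75=117: acc |= 117<<0 -> acc=117 shift=7 [end]
Varint 1: bytes[0:1] = 75 -> value 117 (1 byte(s))
  byte[1]=0xBF cont=1 payload=0x3F=63: acc |= 63<<0 -> acc=63 shift=7
  byte[2]=0x92 cont=1 payload=0x12=18: acc |= 18<<7 -> acc=2367 shift=14
  byte[3]=0x7C cont=0 payload=0x7C=124: acc |= 124<<14 -> acc=2033983 shift=21 [end]
Varint 2: bytes[1:4] = BF 92 7C -> value 2033983 (3 byte(s))
  byte[4]=0x95 cont=1 payload=0x15=21: acc |= 21<<0 -> acc=21 shift=7
  byte[5]=0x6F cont=0 payload=0x6F=111: acc |= 111<<7 -> acc=14229 shift=14 [end]
Varint 3: bytes[4:6] = 95 6F -> value 14229 (2 byte(s))
  byte[6]=0x9A cont=1 payload=0x1A=26: acc |= 26<<0 -> acc=26 shift=7
  byte[7]=0xB8 cont=1 payload=0x38=56: acc |= 56<<7 -> acc=7194 shift=14
  byte[8]=0x3F cont=0 payload=0x3F=63: acc |= 63<<14 -> acc=1039386 shift=21 [end]
Varint 4: bytes[6:9] = 9A B8 3F -> value 1039386 (3 byte(s))
  byte[9]=0x26 cont=0 payload=0x26=38: acc |= 38<<0 -> acc=38 shift=7 [end]
Varint 5: bytes[9:10] = 26 -> value 38 (1 byte(s))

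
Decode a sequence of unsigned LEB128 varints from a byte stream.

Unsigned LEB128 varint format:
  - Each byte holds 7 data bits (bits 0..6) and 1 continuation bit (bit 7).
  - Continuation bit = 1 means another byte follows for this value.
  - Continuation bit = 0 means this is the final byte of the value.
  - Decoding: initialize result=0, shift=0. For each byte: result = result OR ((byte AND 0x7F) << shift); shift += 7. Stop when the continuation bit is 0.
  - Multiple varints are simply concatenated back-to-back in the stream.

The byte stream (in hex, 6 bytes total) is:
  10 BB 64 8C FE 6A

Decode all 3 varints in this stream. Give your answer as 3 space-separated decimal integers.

  byte[0]=0x10 cont=0 payload=0x10=16: acc |= 16<<0 -> acc=16 shift=7 [end]
Varint 1: bytes[0:1] = 10 -> value 16 (1 byte(s))
  byte[1]=0xBB cont=1 payload=0x3B=59: acc |= 59<<0 -> acc=59 shift=7
  byte[2]=0x64 cont=0 payload=0x64=100: acc |= 100<<7 -> acc=12859 shift=14 [end]
Varint 2: bytes[1:3] = BB 64 -> value 12859 (2 byte(s))
  byte[3]=0x8C cont=1 payload=0x0C=12: acc |= 12<<0 -> acc=12 shift=7
  byte[4]=0xFE cont=1 payload=0x7E=126: acc |= 126<<7 -> acc=16140 shift=14
  byte[5]=0x6A cont=0 payload=0x6A=106: acc |= 106<<14 -> acc=1752844 shift=21 [end]
Varint 3: bytes[3:6] = 8C FE 6A -> value 1752844 (3 byte(s))

Answer: 16 12859 1752844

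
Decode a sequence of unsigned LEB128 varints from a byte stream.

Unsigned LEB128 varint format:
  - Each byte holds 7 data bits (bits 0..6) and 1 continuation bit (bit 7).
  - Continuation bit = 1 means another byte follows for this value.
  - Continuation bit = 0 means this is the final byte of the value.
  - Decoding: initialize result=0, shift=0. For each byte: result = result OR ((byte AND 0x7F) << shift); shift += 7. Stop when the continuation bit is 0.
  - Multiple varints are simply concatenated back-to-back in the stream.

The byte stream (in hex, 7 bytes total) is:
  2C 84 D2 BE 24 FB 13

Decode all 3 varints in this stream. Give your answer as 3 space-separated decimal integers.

  byte[0]=0x2C cont=0 payload=0x2C=44: acc |= 44<<0 -> acc=44 shift=7 [end]
Varint 1: bytes[0:1] = 2C -> value 44 (1 byte(s))
  byte[1]=0x84 cont=1 payload=0x04=4: acc |= 4<<0 -> acc=4 shift=7
  byte[2]=0xD2 cont=1 payload=0x52=82: acc |= 82<<7 -> acc=10500 shift=14
  byte[3]=0xBE cont=1 payload=0x3E=62: acc |= 62<<14 -> acc=1026308 shift=21
  byte[4]=0x24 cont=0 payload=0x24=36: acc |= 36<<21 -> acc=76523780 shift=28 [end]
Varint 2: bytes[1:5] = 84 D2 BE 24 -> value 76523780 (4 byte(s))
  byte[5]=0xFB cont=1 payload=0x7B=123: acc |= 123<<0 -> acc=123 shift=7
  byte[6]=0x13 cont=0 payload=0x13=19: acc |= 19<<7 -> acc=2555 shift=14 [end]
Varint 3: bytes[5:7] = FB 13 -> value 2555 (2 byte(s))

Answer: 44 76523780 2555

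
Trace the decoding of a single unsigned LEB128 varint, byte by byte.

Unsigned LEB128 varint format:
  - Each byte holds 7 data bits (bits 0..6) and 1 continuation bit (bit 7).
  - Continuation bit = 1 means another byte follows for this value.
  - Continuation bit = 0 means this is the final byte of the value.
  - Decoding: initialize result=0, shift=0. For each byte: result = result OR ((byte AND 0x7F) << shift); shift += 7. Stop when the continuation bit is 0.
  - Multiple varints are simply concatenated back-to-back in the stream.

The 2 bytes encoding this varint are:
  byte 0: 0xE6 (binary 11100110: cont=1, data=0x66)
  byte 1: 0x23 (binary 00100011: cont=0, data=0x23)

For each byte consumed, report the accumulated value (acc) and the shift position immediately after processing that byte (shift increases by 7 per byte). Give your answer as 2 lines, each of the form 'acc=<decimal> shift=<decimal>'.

byte 0=0xE6: payload=0x66=102, contrib = 102<<0 = 102; acc -> 102, shift -> 7
byte 1=0x23: payload=0x23=35, contrib = 35<<7 = 4480; acc -> 4582, shift -> 14

Answer: acc=102 shift=7
acc=4582 shift=14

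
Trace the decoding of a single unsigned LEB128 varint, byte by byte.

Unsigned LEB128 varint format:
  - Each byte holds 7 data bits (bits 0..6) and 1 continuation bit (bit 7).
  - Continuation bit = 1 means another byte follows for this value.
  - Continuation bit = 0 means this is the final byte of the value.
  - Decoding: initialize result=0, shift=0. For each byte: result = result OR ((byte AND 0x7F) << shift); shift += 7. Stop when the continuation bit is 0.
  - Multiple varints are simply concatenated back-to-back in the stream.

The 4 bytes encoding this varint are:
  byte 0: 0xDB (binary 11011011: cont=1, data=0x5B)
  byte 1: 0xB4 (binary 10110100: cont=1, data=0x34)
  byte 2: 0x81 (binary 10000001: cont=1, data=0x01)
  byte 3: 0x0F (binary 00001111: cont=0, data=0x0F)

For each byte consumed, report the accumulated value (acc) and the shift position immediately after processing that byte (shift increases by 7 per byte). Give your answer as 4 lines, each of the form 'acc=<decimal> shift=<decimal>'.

byte 0=0xDB: payload=0x5B=91, contrib = 91<<0 = 91; acc -> 91, shift -> 7
byte 1=0xB4: payload=0x34=52, contrib = 52<<7 = 6656; acc -> 6747, shift -> 14
byte 2=0x81: payload=0x01=1, contrib = 1<<14 = 16384; acc -> 23131, shift -> 21
byte 3=0x0F: payload=0x0F=15, contrib = 15<<21 = 31457280; acc -> 31480411, shift -> 28

Answer: acc=91 shift=7
acc=6747 shift=14
acc=23131 shift=21
acc=31480411 shift=28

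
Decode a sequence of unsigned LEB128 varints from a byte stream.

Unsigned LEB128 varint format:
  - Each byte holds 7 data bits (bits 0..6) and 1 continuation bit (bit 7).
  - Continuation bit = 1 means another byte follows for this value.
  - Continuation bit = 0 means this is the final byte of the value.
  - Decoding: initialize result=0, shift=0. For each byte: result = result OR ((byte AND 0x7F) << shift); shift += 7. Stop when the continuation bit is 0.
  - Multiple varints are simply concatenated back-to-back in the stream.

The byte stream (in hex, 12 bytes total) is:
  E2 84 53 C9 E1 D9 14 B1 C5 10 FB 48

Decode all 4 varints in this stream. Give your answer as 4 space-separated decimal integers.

  byte[0]=0xE2 cont=1 payload=0x62=98: acc |= 98<<0 -> acc=98 shift=7
  byte[1]=0x84 cont=1 payload=0x04=4: acc |= 4<<7 -> acc=610 shift=14
  byte[2]=0x53 cont=0 payload=0x53=83: acc |= 83<<14 -> acc=1360482 shift=21 [end]
Varint 1: bytes[0:3] = E2 84 53 -> value 1360482 (3 byte(s))
  byte[3]=0xC9 cont=1 payload=0x49=73: acc |= 73<<0 -> acc=73 shift=7
  byte[4]=0xE1 cont=1 payload=0x61=97: acc |= 97<<7 -> acc=12489 shift=14
  byte[5]=0xD9 cont=1 payload=0x59=89: acc |= 89<<14 -> acc=1470665 shift=21
  byte[6]=0x14 cont=0 payload=0x14=20: acc |= 20<<21 -> acc=43413705 shift=28 [end]
Varint 2: bytes[3:7] = C9 E1 D9 14 -> value 43413705 (4 byte(s))
  byte[7]=0xB1 cont=1 payload=0x31=49: acc |= 49<<0 -> acc=49 shift=7
  byte[8]=0xC5 cont=1 payload=0x45=69: acc |= 69<<7 -> acc=8881 shift=14
  byte[9]=0x10 cont=0 payload=0x10=16: acc |= 16<<14 -> acc=271025 shift=21 [end]
Varint 3: bytes[7:10] = B1 C5 10 -> value 271025 (3 byte(s))
  byte[10]=0xFB cont=1 payload=0x7B=123: acc |= 123<<0 -> acc=123 shift=7
  byte[11]=0x48 cont=0 payload=0x48=72: acc |= 72<<7 -> acc=9339 shift=14 [end]
Varint 4: bytes[10:12] = FB 48 -> value 9339 (2 byte(s))

Answer: 1360482 43413705 271025 9339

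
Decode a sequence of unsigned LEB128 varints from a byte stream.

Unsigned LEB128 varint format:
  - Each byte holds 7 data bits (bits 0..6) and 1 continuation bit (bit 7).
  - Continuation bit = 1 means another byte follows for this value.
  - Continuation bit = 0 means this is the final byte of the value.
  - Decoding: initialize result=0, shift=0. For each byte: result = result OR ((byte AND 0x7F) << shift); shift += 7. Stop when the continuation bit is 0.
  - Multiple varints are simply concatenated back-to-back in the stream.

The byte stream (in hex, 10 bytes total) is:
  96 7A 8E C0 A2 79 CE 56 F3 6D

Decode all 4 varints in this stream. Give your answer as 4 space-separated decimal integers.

Answer: 15638 254320654 11086 14067

Derivation:
  byte[0]=0x96 cont=1 payload=0x16=22: acc |= 22<<0 -> acc=22 shift=7
  byte[1]=0x7A cont=0 payload=0x7A=122: acc |= 122<<7 -> acc=15638 shift=14 [end]
Varint 1: bytes[0:2] = 96 7A -> value 15638 (2 byte(s))
  byte[2]=0x8E cont=1 payload=0x0E=14: acc |= 14<<0 -> acc=14 shift=7
  byte[3]=0xC0 cont=1 payload=0x40=64: acc |= 64<<7 -> acc=8206 shift=14
  byte[4]=0xA2 cont=1 payload=0x22=34: acc |= 34<<14 -> acc=565262 shift=21
  byte[5]=0x79 cont=0 payload=0x79=121: acc |= 121<<21 -> acc=254320654 shift=28 [end]
Varint 2: bytes[2:6] = 8E C0 A2 79 -> value 254320654 (4 byte(s))
  byte[6]=0xCE cont=1 payload=0x4E=78: acc |= 78<<0 -> acc=78 shift=7
  byte[7]=0x56 cont=0 payload=0x56=86: acc |= 86<<7 -> acc=11086 shift=14 [end]
Varint 3: bytes[6:8] = CE 56 -> value 11086 (2 byte(s))
  byte[8]=0xF3 cont=1 payload=0x73=115: acc |= 115<<0 -> acc=115 shift=7
  byte[9]=0x6D cont=0 payload=0x6D=109: acc |= 109<<7 -> acc=14067 shift=14 [end]
Varint 4: bytes[8:10] = F3 6D -> value 14067 (2 byte(s))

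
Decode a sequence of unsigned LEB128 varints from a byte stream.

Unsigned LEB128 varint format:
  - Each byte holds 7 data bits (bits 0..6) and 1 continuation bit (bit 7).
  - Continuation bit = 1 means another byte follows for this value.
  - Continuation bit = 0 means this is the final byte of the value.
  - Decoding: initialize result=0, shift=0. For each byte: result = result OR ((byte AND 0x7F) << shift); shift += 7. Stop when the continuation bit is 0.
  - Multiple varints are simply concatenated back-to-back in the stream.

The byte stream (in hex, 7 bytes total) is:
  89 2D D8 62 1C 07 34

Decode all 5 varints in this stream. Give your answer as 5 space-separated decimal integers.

Answer: 5769 12632 28 7 52

Derivation:
  byte[0]=0x89 cont=1 payload=0x09=9: acc |= 9<<0 -> acc=9 shift=7
  byte[1]=0x2D cont=0 payload=0x2D=45: acc |= 45<<7 -> acc=5769 shift=14 [end]
Varint 1: bytes[0:2] = 89 2D -> value 5769 (2 byte(s))
  byte[2]=0xD8 cont=1 payload=0x58=88: acc |= 88<<0 -> acc=88 shift=7
  byte[3]=0x62 cont=0 payload=0x62=98: acc |= 98<<7 -> acc=12632 shift=14 [end]
Varint 2: bytes[2:4] = D8 62 -> value 12632 (2 byte(s))
  byte[4]=0x1C cont=0 payload=0x1C=28: acc |= 28<<0 -> acc=28 shift=7 [end]
Varint 3: bytes[4:5] = 1C -> value 28 (1 byte(s))
  byte[5]=0x07 cont=0 payload=0x07=7: acc |= 7<<0 -> acc=7 shift=7 [end]
Varint 4: bytes[5:6] = 07 -> value 7 (1 byte(s))
  byte[6]=0x34 cont=0 payload=0x34=52: acc |= 52<<0 -> acc=52 shift=7 [end]
Varint 5: bytes[6:7] = 34 -> value 52 (1 byte(s))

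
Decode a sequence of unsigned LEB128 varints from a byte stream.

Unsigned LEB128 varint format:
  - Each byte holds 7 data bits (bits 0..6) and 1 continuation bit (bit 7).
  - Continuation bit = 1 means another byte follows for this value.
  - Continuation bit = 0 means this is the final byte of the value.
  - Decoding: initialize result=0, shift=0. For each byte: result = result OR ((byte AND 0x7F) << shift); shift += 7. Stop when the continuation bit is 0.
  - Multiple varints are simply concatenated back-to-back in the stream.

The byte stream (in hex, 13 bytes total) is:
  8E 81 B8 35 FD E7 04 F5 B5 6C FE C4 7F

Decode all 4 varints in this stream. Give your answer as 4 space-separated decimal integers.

Answer: 112066702 78845 1776373 2089598

Derivation:
  byte[0]=0x8E cont=1 payload=0x0E=14: acc |= 14<<0 -> acc=14 shift=7
  byte[1]=0x81 cont=1 payload=0x01=1: acc |= 1<<7 -> acc=142 shift=14
  byte[2]=0xB8 cont=1 payload=0x38=56: acc |= 56<<14 -> acc=917646 shift=21
  byte[3]=0x35 cont=0 payload=0x35=53: acc |= 53<<21 -> acc=112066702 shift=28 [end]
Varint 1: bytes[0:4] = 8E 81 B8 35 -> value 112066702 (4 byte(s))
  byte[4]=0xFD cont=1 payload=0x7D=125: acc |= 125<<0 -> acc=125 shift=7
  byte[5]=0xE7 cont=1 payload=0x67=103: acc |= 103<<7 -> acc=13309 shift=14
  byte[6]=0x04 cont=0 payload=0x04=4: acc |= 4<<14 -> acc=78845 shift=21 [end]
Varint 2: bytes[4:7] = FD E7 04 -> value 78845 (3 byte(s))
  byte[7]=0xF5 cont=1 payload=0x75=117: acc |= 117<<0 -> acc=117 shift=7
  byte[8]=0xB5 cont=1 payload=0x35=53: acc |= 53<<7 -> acc=6901 shift=14
  byte[9]=0x6C cont=0 payload=0x6C=108: acc |= 108<<14 -> acc=1776373 shift=21 [end]
Varint 3: bytes[7:10] = F5 B5 6C -> value 1776373 (3 byte(s))
  byte[10]=0xFE cont=1 payload=0x7E=126: acc |= 126<<0 -> acc=126 shift=7
  byte[11]=0xC4 cont=1 payload=0x44=68: acc |= 68<<7 -> acc=8830 shift=14
  byte[12]=0x7F cont=0 payload=0x7F=127: acc |= 127<<14 -> acc=2089598 shift=21 [end]
Varint 4: bytes[10:13] = FE C4 7F -> value 2089598 (3 byte(s))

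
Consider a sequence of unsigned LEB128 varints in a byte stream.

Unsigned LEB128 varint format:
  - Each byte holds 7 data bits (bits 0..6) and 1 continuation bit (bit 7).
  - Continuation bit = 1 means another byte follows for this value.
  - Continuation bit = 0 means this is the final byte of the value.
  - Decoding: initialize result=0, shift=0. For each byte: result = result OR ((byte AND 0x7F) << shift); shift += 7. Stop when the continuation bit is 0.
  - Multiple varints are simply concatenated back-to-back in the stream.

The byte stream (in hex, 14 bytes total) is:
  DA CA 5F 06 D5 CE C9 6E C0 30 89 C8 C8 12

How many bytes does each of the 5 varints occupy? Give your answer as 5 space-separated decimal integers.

  byte[0]=0xDA cont=1 payload=0x5A=90: acc |= 90<<0 -> acc=90 shift=7
  byte[1]=0xCA cont=1 payload=0x4A=74: acc |= 74<<7 -> acc=9562 shift=14
  byte[2]=0x5F cont=0 payload=0x5F=95: acc |= 95<<14 -> acc=1566042 shift=21 [end]
Varint 1: bytes[0:3] = DA CA 5F -> value 1566042 (3 byte(s))
  byte[3]=0x06 cont=0 payload=0x06=6: acc |= 6<<0 -> acc=6 shift=7 [end]
Varint 2: bytes[3:4] = 06 -> value 6 (1 byte(s))
  byte[4]=0xD5 cont=1 payload=0x55=85: acc |= 85<<0 -> acc=85 shift=7
  byte[5]=0xCE cont=1 payload=0x4E=78: acc |= 78<<7 -> acc=10069 shift=14
  byte[6]=0xC9 cont=1 payload=0x49=73: acc |= 73<<14 -> acc=1206101 shift=21
  byte[7]=0x6E cont=0 payload=0x6E=110: acc |= 110<<21 -> acc=231892821 shift=28 [end]
Varint 3: bytes[4:8] = D5 CE C9 6E -> value 231892821 (4 byte(s))
  byte[8]=0xC0 cont=1 payload=0x40=64: acc |= 64<<0 -> acc=64 shift=7
  byte[9]=0x30 cont=0 payload=0x30=48: acc |= 48<<7 -> acc=6208 shift=14 [end]
Varint 4: bytes[8:10] = C0 30 -> value 6208 (2 byte(s))
  byte[10]=0x89 cont=1 payload=0x09=9: acc |= 9<<0 -> acc=9 shift=7
  byte[11]=0xC8 cont=1 payload=0x48=72: acc |= 72<<7 -> acc=9225 shift=14
  byte[12]=0xC8 cont=1 payload=0x48=72: acc |= 72<<14 -> acc=1188873 shift=21
  byte[13]=0x12 cont=0 payload=0x12=18: acc |= 18<<21 -> acc=38937609 shift=28 [end]
Varint 5: bytes[10:14] = 89 C8 C8 12 -> value 38937609 (4 byte(s))

Answer: 3 1 4 2 4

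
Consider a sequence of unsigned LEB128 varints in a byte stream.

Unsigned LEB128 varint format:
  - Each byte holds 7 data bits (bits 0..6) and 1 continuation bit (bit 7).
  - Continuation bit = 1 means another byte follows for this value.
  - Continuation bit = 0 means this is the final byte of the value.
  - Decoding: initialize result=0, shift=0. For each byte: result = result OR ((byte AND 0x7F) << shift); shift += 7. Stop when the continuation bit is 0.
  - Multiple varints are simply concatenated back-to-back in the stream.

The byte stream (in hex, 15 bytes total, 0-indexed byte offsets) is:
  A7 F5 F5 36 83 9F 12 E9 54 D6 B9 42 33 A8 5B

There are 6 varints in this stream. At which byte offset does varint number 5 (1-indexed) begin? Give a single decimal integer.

Answer: 12

Derivation:
  byte[0]=0xA7 cont=1 payload=0x27=39: acc |= 39<<0 -> acc=39 shift=7
  byte[1]=0xF5 cont=1 payload=0x75=117: acc |= 117<<7 -> acc=15015 shift=14
  byte[2]=0xF5 cont=1 payload=0x75=117: acc |= 117<<14 -> acc=1931943 shift=21
  byte[3]=0x36 cont=0 payload=0x36=54: acc |= 54<<21 -> acc=115178151 shift=28 [end]
Varint 1: bytes[0:4] = A7 F5 F5 36 -> value 115178151 (4 byte(s))
  byte[4]=0x83 cont=1 payload=0x03=3: acc |= 3<<0 -> acc=3 shift=7
  byte[5]=0x9F cont=1 payload=0x1F=31: acc |= 31<<7 -> acc=3971 shift=14
  byte[6]=0x12 cont=0 payload=0x12=18: acc |= 18<<14 -> acc=298883 shift=21 [end]
Varint 2: bytes[4:7] = 83 9F 12 -> value 298883 (3 byte(s))
  byte[7]=0xE9 cont=1 payload=0x69=105: acc |= 105<<0 -> acc=105 shift=7
  byte[8]=0x54 cont=0 payload=0x54=84: acc |= 84<<7 -> acc=10857 shift=14 [end]
Varint 3: bytes[7:9] = E9 54 -> value 10857 (2 byte(s))
  byte[9]=0xD6 cont=1 payload=0x56=86: acc |= 86<<0 -> acc=86 shift=7
  byte[10]=0xB9 cont=1 payload=0x39=57: acc |= 57<<7 -> acc=7382 shift=14
  byte[11]=0x42 cont=0 payload=0x42=66: acc |= 66<<14 -> acc=1088726 shift=21 [end]
Varint 4: bytes[9:12] = D6 B9 42 -> value 1088726 (3 byte(s))
  byte[12]=0x33 cont=0 payload=0x33=51: acc |= 51<<0 -> acc=51 shift=7 [end]
Varint 5: bytes[12:13] = 33 -> value 51 (1 byte(s))
  byte[13]=0xA8 cont=1 payload=0x28=40: acc |= 40<<0 -> acc=40 shift=7
  byte[14]=0x5B cont=0 payload=0x5B=91: acc |= 91<<7 -> acc=11688 shift=14 [end]
Varint 6: bytes[13:15] = A8 5B -> value 11688 (2 byte(s))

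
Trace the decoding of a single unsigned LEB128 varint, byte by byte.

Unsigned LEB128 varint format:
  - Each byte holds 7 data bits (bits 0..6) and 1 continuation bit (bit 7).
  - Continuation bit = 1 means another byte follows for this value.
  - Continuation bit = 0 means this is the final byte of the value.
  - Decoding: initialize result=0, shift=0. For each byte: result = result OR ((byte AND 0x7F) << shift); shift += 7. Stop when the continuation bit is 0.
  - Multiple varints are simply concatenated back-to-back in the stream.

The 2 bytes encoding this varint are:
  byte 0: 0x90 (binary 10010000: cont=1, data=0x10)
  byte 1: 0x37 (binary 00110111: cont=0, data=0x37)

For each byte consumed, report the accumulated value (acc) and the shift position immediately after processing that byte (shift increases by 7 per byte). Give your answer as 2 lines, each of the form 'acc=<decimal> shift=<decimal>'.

byte 0=0x90: payload=0x10=16, contrib = 16<<0 = 16; acc -> 16, shift -> 7
byte 1=0x37: payload=0x37=55, contrib = 55<<7 = 7040; acc -> 7056, shift -> 14

Answer: acc=16 shift=7
acc=7056 shift=14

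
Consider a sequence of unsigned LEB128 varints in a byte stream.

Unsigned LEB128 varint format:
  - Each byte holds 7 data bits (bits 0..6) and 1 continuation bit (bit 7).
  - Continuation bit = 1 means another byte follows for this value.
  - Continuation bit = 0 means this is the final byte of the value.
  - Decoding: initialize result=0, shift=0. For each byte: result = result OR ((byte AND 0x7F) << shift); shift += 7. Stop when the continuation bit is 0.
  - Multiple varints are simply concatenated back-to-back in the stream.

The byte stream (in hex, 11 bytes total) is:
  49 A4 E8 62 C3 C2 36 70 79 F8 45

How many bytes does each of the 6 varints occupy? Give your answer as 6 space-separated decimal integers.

  byte[0]=0x49 cont=0 payload=0x49=73: acc |= 73<<0 -> acc=73 shift=7 [end]
Varint 1: bytes[0:1] = 49 -> value 73 (1 byte(s))
  byte[1]=0xA4 cont=1 payload=0x24=36: acc |= 36<<0 -> acc=36 shift=7
  byte[2]=0xE8 cont=1 payload=0x68=104: acc |= 104<<7 -> acc=13348 shift=14
  byte[3]=0x62 cont=0 payload=0x62=98: acc |= 98<<14 -> acc=1618980 shift=21 [end]
Varint 2: bytes[1:4] = A4 E8 62 -> value 1618980 (3 byte(s))
  byte[4]=0xC3 cont=1 payload=0x43=67: acc |= 67<<0 -> acc=67 shift=7
  byte[5]=0xC2 cont=1 payload=0x42=66: acc |= 66<<7 -> acc=8515 shift=14
  byte[6]=0x36 cont=0 payload=0x36=54: acc |= 54<<14 -> acc=893251 shift=21 [end]
Varint 3: bytes[4:7] = C3 C2 36 -> value 893251 (3 byte(s))
  byte[7]=0x70 cont=0 payload=0x70=112: acc |= 112<<0 -> acc=112 shift=7 [end]
Varint 4: bytes[7:8] = 70 -> value 112 (1 byte(s))
  byte[8]=0x79 cont=0 payload=0x79=121: acc |= 121<<0 -> acc=121 shift=7 [end]
Varint 5: bytes[8:9] = 79 -> value 121 (1 byte(s))
  byte[9]=0xF8 cont=1 payload=0x78=120: acc |= 120<<0 -> acc=120 shift=7
  byte[10]=0x45 cont=0 payload=0x45=69: acc |= 69<<7 -> acc=8952 shift=14 [end]
Varint 6: bytes[9:11] = F8 45 -> value 8952 (2 byte(s))

Answer: 1 3 3 1 1 2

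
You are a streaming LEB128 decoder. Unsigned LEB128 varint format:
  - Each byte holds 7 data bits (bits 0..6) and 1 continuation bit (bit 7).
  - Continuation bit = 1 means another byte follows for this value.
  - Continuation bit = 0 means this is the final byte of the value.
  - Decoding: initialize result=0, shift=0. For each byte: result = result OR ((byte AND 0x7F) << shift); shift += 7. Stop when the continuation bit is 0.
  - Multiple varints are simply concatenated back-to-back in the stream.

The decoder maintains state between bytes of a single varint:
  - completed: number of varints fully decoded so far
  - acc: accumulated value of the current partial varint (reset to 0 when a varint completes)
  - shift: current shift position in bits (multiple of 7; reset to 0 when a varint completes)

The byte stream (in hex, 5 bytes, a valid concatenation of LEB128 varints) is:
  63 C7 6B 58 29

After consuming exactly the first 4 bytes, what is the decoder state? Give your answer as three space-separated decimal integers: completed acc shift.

byte[0]=0x63 cont=0 payload=0x63: varint #1 complete (value=99); reset -> completed=1 acc=0 shift=0
byte[1]=0xC7 cont=1 payload=0x47: acc |= 71<<0 -> completed=1 acc=71 shift=7
byte[2]=0x6B cont=0 payload=0x6B: varint #2 complete (value=13767); reset -> completed=2 acc=0 shift=0
byte[3]=0x58 cont=0 payload=0x58: varint #3 complete (value=88); reset -> completed=3 acc=0 shift=0

Answer: 3 0 0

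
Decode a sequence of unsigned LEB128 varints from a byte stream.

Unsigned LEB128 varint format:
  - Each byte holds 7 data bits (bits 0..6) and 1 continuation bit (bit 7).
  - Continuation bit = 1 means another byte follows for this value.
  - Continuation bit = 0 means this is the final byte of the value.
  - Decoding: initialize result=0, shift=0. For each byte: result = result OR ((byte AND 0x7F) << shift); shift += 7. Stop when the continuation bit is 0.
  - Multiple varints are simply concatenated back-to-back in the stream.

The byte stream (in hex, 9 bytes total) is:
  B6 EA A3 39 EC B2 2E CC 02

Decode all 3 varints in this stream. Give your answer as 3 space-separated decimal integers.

  byte[0]=0xB6 cont=1 payload=0x36=54: acc |= 54<<0 -> acc=54 shift=7
  byte[1]=0xEA cont=1 payload=0x6A=106: acc |= 106<<7 -> acc=13622 shift=14
  byte[2]=0xA3 cont=1 payload=0x23=35: acc |= 35<<14 -> acc=587062 shift=21
  byte[3]=0x39 cont=0 payload=0x39=57: acc |= 57<<21 -> acc=120124726 shift=28 [end]
Varint 1: bytes[0:4] = B6 EA A3 39 -> value 120124726 (4 byte(s))
  byte[4]=0xEC cont=1 payload=0x6C=108: acc |= 108<<0 -> acc=108 shift=7
  byte[5]=0xB2 cont=1 payload=0x32=50: acc |= 50<<7 -> acc=6508 shift=14
  byte[6]=0x2E cont=0 payload=0x2E=46: acc |= 46<<14 -> acc=760172 shift=21 [end]
Varint 2: bytes[4:7] = EC B2 2E -> value 760172 (3 byte(s))
  byte[7]=0xCC cont=1 payload=0x4C=76: acc |= 76<<0 -> acc=76 shift=7
  byte[8]=0x02 cont=0 payload=0x02=2: acc |= 2<<7 -> acc=332 shift=14 [end]
Varint 3: bytes[7:9] = CC 02 -> value 332 (2 byte(s))

Answer: 120124726 760172 332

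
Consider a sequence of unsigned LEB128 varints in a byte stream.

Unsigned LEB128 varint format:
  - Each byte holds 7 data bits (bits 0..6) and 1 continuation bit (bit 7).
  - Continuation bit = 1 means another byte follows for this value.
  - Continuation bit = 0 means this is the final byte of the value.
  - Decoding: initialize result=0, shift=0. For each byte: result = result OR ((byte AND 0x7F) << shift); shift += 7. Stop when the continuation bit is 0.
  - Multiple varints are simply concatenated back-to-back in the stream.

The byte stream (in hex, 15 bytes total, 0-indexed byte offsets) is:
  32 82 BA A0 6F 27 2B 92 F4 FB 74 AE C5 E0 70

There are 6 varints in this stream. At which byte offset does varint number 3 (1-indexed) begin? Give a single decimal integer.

  byte[0]=0x32 cont=0 payload=0x32=50: acc |= 50<<0 -> acc=50 shift=7 [end]
Varint 1: bytes[0:1] = 32 -> value 50 (1 byte(s))
  byte[1]=0x82 cont=1 payload=0x02=2: acc |= 2<<0 -> acc=2 shift=7
  byte[2]=0xBA cont=1 payload=0x3A=58: acc |= 58<<7 -> acc=7426 shift=14
  byte[3]=0xA0 cont=1 payload=0x20=32: acc |= 32<<14 -> acc=531714 shift=21
  byte[4]=0x6F cont=0 payload=0x6F=111: acc |= 111<<21 -> acc=233315586 shift=28 [end]
Varint 2: bytes[1:5] = 82 BA A0 6F -> value 233315586 (4 byte(s))
  byte[5]=0x27 cont=0 payload=0x27=39: acc |= 39<<0 -> acc=39 shift=7 [end]
Varint 3: bytes[5:6] = 27 -> value 39 (1 byte(s))
  byte[6]=0x2B cont=0 payload=0x2B=43: acc |= 43<<0 -> acc=43 shift=7 [end]
Varint 4: bytes[6:7] = 2B -> value 43 (1 byte(s))
  byte[7]=0x92 cont=1 payload=0x12=18: acc |= 18<<0 -> acc=18 shift=7
  byte[8]=0xF4 cont=1 payload=0x74=116: acc |= 116<<7 -> acc=14866 shift=14
  byte[9]=0xFB cont=1 payload=0x7B=123: acc |= 123<<14 -> acc=2030098 shift=21
  byte[10]=0x74 cont=0 payload=0x74=116: acc |= 116<<21 -> acc=245299730 shift=28 [end]
Varint 5: bytes[7:11] = 92 F4 FB 74 -> value 245299730 (4 byte(s))
  byte[11]=0xAE cont=1 payload=0x2E=46: acc |= 46<<0 -> acc=46 shift=7
  byte[12]=0xC5 cont=1 payload=0x45=69: acc |= 69<<7 -> acc=8878 shift=14
  byte[13]=0xE0 cont=1 payload=0x60=96: acc |= 96<<14 -> acc=1581742 shift=21
  byte[14]=0x70 cont=0 payload=0x70=112: acc |= 112<<21 -> acc=236462766 shift=28 [end]
Varint 6: bytes[11:15] = AE C5 E0 70 -> value 236462766 (4 byte(s))

Answer: 5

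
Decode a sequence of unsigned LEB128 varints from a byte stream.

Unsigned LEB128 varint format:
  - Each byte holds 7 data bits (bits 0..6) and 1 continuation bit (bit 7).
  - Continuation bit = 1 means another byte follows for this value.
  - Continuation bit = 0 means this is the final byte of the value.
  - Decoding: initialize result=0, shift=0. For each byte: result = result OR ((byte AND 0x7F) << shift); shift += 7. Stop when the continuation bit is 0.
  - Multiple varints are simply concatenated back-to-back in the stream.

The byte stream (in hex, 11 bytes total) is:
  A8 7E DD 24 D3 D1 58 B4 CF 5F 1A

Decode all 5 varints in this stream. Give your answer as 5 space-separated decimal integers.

Answer: 16168 4701 1452243 1566644 26

Derivation:
  byte[0]=0xA8 cont=1 payload=0x28=40: acc |= 40<<0 -> acc=40 shift=7
  byte[1]=0x7E cont=0 payload=0x7E=126: acc |= 126<<7 -> acc=16168 shift=14 [end]
Varint 1: bytes[0:2] = A8 7E -> value 16168 (2 byte(s))
  byte[2]=0xDD cont=1 payload=0x5D=93: acc |= 93<<0 -> acc=93 shift=7
  byte[3]=0x24 cont=0 payload=0x24=36: acc |= 36<<7 -> acc=4701 shift=14 [end]
Varint 2: bytes[2:4] = DD 24 -> value 4701 (2 byte(s))
  byte[4]=0xD3 cont=1 payload=0x53=83: acc |= 83<<0 -> acc=83 shift=7
  byte[5]=0xD1 cont=1 payload=0x51=81: acc |= 81<<7 -> acc=10451 shift=14
  byte[6]=0x58 cont=0 payload=0x58=88: acc |= 88<<14 -> acc=1452243 shift=21 [end]
Varint 3: bytes[4:7] = D3 D1 58 -> value 1452243 (3 byte(s))
  byte[7]=0xB4 cont=1 payload=0x34=52: acc |= 52<<0 -> acc=52 shift=7
  byte[8]=0xCF cont=1 payload=0x4F=79: acc |= 79<<7 -> acc=10164 shift=14
  byte[9]=0x5F cont=0 payload=0x5F=95: acc |= 95<<14 -> acc=1566644 shift=21 [end]
Varint 4: bytes[7:10] = B4 CF 5F -> value 1566644 (3 byte(s))
  byte[10]=0x1A cont=0 payload=0x1A=26: acc |= 26<<0 -> acc=26 shift=7 [end]
Varint 5: bytes[10:11] = 1A -> value 26 (1 byte(s))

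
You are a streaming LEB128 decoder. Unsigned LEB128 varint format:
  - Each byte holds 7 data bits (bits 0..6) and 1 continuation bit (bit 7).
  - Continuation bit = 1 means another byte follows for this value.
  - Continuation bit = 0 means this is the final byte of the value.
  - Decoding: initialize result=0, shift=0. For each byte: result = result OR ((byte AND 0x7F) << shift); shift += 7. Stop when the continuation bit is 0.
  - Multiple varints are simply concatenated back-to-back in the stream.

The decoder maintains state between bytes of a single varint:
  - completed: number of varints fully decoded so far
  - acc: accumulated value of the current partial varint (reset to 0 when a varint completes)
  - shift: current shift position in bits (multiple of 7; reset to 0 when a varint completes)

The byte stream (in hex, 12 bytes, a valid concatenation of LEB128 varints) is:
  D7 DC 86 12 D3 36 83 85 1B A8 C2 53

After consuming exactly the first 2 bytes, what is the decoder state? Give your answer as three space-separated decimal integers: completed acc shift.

Answer: 0 11863 14

Derivation:
byte[0]=0xD7 cont=1 payload=0x57: acc |= 87<<0 -> completed=0 acc=87 shift=7
byte[1]=0xDC cont=1 payload=0x5C: acc |= 92<<7 -> completed=0 acc=11863 shift=14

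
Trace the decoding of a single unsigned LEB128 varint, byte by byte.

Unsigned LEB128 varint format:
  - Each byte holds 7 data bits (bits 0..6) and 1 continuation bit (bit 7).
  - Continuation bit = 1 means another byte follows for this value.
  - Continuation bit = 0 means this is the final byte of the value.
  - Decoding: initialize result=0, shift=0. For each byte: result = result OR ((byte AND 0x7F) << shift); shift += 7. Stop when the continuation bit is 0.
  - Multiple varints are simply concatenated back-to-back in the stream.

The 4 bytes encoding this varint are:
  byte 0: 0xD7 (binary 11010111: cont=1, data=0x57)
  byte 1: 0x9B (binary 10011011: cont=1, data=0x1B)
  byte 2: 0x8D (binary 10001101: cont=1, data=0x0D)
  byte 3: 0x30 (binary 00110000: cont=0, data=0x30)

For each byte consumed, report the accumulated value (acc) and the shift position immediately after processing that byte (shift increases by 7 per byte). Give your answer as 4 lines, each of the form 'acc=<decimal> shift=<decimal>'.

byte 0=0xD7: payload=0x57=87, contrib = 87<<0 = 87; acc -> 87, shift -> 7
byte 1=0x9B: payload=0x1B=27, contrib = 27<<7 = 3456; acc -> 3543, shift -> 14
byte 2=0x8D: payload=0x0D=13, contrib = 13<<14 = 212992; acc -> 216535, shift -> 21
byte 3=0x30: payload=0x30=48, contrib = 48<<21 = 100663296; acc -> 100879831, shift -> 28

Answer: acc=87 shift=7
acc=3543 shift=14
acc=216535 shift=21
acc=100879831 shift=28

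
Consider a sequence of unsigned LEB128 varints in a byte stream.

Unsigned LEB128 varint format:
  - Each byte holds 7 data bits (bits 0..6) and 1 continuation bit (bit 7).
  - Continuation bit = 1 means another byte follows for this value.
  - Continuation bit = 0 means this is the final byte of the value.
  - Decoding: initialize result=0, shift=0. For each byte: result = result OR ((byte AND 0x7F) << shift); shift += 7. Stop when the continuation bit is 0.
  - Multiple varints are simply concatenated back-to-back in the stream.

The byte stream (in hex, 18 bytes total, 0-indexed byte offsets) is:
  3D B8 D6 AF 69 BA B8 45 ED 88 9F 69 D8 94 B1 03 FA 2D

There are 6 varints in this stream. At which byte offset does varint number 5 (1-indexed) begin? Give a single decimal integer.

Answer: 12

Derivation:
  byte[0]=0x3D cont=0 payload=0x3D=61: acc |= 61<<0 -> acc=61 shift=7 [end]
Varint 1: bytes[0:1] = 3D -> value 61 (1 byte(s))
  byte[1]=0xB8 cont=1 payload=0x38=56: acc |= 56<<0 -> acc=56 shift=7
  byte[2]=0xD6 cont=1 payload=0x56=86: acc |= 86<<7 -> acc=11064 shift=14
  byte[3]=0xAF cont=1 payload=0x2F=47: acc |= 47<<14 -> acc=781112 shift=21
  byte[4]=0x69 cont=0 payload=0x69=105: acc |= 105<<21 -> acc=220982072 shift=28 [end]
Varint 2: bytes[1:5] = B8 D6 AF 69 -> value 220982072 (4 byte(s))
  byte[5]=0xBA cont=1 payload=0x3A=58: acc |= 58<<0 -> acc=58 shift=7
  byte[6]=0xB8 cont=1 payload=0x38=56: acc |= 56<<7 -> acc=7226 shift=14
  byte[7]=0x45 cont=0 payload=0x45=69: acc |= 69<<14 -> acc=1137722 shift=21 [end]
Varint 3: bytes[5:8] = BA B8 45 -> value 1137722 (3 byte(s))
  byte[8]=0xED cont=1 payload=0x6D=109: acc |= 109<<0 -> acc=109 shift=7
  byte[9]=0x88 cont=1 payload=0x08=8: acc |= 8<<7 -> acc=1133 shift=14
  byte[10]=0x9F cont=1 payload=0x1F=31: acc |= 31<<14 -> acc=509037 shift=21
  byte[11]=0x69 cont=0 payload=0x69=105: acc |= 105<<21 -> acc=220709997 shift=28 [end]
Varint 4: bytes[8:12] = ED 88 9F 69 -> value 220709997 (4 byte(s))
  byte[12]=0xD8 cont=1 payload=0x58=88: acc |= 88<<0 -> acc=88 shift=7
  byte[13]=0x94 cont=1 payload=0x14=20: acc |= 20<<7 -> acc=2648 shift=14
  byte[14]=0xB1 cont=1 payload=0x31=49: acc |= 49<<14 -> acc=805464 shift=21
  byte[15]=0x03 cont=0 payload=0x03=3: acc |= 3<<21 -> acc=7096920 shift=28 [end]
Varint 5: bytes[12:16] = D8 94 B1 03 -> value 7096920 (4 byte(s))
  byte[16]=0xFA cont=1 payload=0x7A=122: acc |= 122<<0 -> acc=122 shift=7
  byte[17]=0x2D cont=0 payload=0x2D=45: acc |= 45<<7 -> acc=5882 shift=14 [end]
Varint 6: bytes[16:18] = FA 2D -> value 5882 (2 byte(s))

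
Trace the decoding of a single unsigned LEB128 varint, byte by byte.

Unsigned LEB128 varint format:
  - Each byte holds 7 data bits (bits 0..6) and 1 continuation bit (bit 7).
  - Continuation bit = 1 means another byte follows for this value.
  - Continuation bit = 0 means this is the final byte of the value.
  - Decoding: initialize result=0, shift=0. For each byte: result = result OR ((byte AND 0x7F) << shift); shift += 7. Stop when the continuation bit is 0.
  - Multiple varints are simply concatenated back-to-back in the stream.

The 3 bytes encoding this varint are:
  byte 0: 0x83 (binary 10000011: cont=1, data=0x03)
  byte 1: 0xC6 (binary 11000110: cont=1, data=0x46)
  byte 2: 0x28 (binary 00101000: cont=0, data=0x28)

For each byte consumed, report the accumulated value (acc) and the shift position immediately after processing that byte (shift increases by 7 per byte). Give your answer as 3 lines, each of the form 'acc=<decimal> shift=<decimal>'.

Answer: acc=3 shift=7
acc=8963 shift=14
acc=664323 shift=21

Derivation:
byte 0=0x83: payload=0x03=3, contrib = 3<<0 = 3; acc -> 3, shift -> 7
byte 1=0xC6: payload=0x46=70, contrib = 70<<7 = 8960; acc -> 8963, shift -> 14
byte 2=0x28: payload=0x28=40, contrib = 40<<14 = 655360; acc -> 664323, shift -> 21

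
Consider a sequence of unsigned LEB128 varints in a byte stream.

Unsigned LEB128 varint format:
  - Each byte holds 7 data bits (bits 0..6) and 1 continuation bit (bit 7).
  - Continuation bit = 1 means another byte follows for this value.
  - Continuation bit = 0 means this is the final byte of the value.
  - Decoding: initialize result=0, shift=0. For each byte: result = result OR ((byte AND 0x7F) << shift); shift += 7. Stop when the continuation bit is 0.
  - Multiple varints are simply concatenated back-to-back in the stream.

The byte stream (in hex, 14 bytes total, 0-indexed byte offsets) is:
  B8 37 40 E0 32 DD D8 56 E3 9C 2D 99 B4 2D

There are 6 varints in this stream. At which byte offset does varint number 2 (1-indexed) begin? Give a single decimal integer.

  byte[0]=0xB8 cont=1 payload=0x38=56: acc |= 56<<0 -> acc=56 shift=7
  byte[1]=0x37 cont=0 payload=0x37=55: acc |= 55<<7 -> acc=7096 shift=14 [end]
Varint 1: bytes[0:2] = B8 37 -> value 7096 (2 byte(s))
  byte[2]=0x40 cont=0 payload=0x40=64: acc |= 64<<0 -> acc=64 shift=7 [end]
Varint 2: bytes[2:3] = 40 -> value 64 (1 byte(s))
  byte[3]=0xE0 cont=1 payload=0x60=96: acc |= 96<<0 -> acc=96 shift=7
  byte[4]=0x32 cont=0 payload=0x32=50: acc |= 50<<7 -> acc=6496 shift=14 [end]
Varint 3: bytes[3:5] = E0 32 -> value 6496 (2 byte(s))
  byte[5]=0xDD cont=1 payload=0x5D=93: acc |= 93<<0 -> acc=93 shift=7
  byte[6]=0xD8 cont=1 payload=0x58=88: acc |= 88<<7 -> acc=11357 shift=14
  byte[7]=0x56 cont=0 payload=0x56=86: acc |= 86<<14 -> acc=1420381 shift=21 [end]
Varint 4: bytes[5:8] = DD D8 56 -> value 1420381 (3 byte(s))
  byte[8]=0xE3 cont=1 payload=0x63=99: acc |= 99<<0 -> acc=99 shift=7
  byte[9]=0x9C cont=1 payload=0x1C=28: acc |= 28<<7 -> acc=3683 shift=14
  byte[10]=0x2D cont=0 payload=0x2D=45: acc |= 45<<14 -> acc=740963 shift=21 [end]
Varint 5: bytes[8:11] = E3 9C 2D -> value 740963 (3 byte(s))
  byte[11]=0x99 cont=1 payload=0x19=25: acc |= 25<<0 -> acc=25 shift=7
  byte[12]=0xB4 cont=1 payload=0x34=52: acc |= 52<<7 -> acc=6681 shift=14
  byte[13]=0x2D cont=0 payload=0x2D=45: acc |= 45<<14 -> acc=743961 shift=21 [end]
Varint 6: bytes[11:14] = 99 B4 2D -> value 743961 (3 byte(s))

Answer: 2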